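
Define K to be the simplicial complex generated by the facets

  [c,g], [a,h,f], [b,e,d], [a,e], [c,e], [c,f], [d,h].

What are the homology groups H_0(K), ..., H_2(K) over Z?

We work with the vertex ordering a < b < c < d < e < f < g < h. The simplices of K, each written with vertices in increasing order, are:

  0-simplices (8): a, b, c, d, e, f, g, h
  1-simplices (11): ae, af, ah, bd, be, ce, cf, cg, de, dh, fh
  2-simplices (2): afh, bde

Hence C_0 ≅ Z^8, C_1 ≅ Z^11, C_2 ≅ Z^2.

The boundary map ∂_1: C_1 → C_0 maps an edge to its endpoints' difference, ∂[p,q] = q − p.
As a 8×11 matrix over Z this has rank 7, with invariant factors (1,1,1,1,1,1,1).

∂_2: C_2 → C_1 maps a triangle to the signed sum of its edges. For instance
  ∂afh = fh − ah + af,
  ∂bde = de − be + bd.
The 11×2 boundary matrix has rank 2 and Smith normal form diag(1,1).

Computing H_k = (kernel of ∂_k) / (image of ∂_{k+1}):

  H_0: rank C_0 − rank ∂_1 = 8 − 7 = 1, and the invariant factors of ∂_1 are all 1, so H_0 = Z.
  H_1: rank ker ∂_1 − rank ∂_2 = (11 − 7) − 2 = 2, and the invariant factors of ∂_2 are all 1, so H_1 = Z^2.
  H_2: rank ker ∂_2 − rank ∂_3 = (2 − 2) − 0 = 0, and there is no ∂_3, so H_2 = 0.

H_0 = Z,  H_1 = Z^2,  H_2 = 0.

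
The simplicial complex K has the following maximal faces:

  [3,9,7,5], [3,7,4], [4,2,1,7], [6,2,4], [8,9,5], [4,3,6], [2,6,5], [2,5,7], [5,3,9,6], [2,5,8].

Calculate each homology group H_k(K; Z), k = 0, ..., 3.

Order the vertices as 1 < 2 < 3 < 4 < 5 < 6 < 7 < 8 < 9. Listing each simplex with vertices in this order, K has dimension 3 with simplices:

  0-simplices (9): [1], [2], [3], [4], [5], [6], [7], [8], [9]
  1-simplices (22): [1,2], [1,4], [1,7], [2,4], [2,5], [2,6], [2,7], [2,8], [3,4], [3,5], [3,6], [3,7], [3,9], [4,6], [4,7], [5,6], [5,7], [5,8], [5,9], [6,9], [7,9], [8,9]
  2-simplices (18): [1,2,4], [1,2,7], [1,4,7], [2,4,6], [2,4,7], [2,5,6], [2,5,7], [2,5,8], [3,4,6], [3,4,7], [3,5,6], [3,5,7], [3,5,9], [3,6,9], [3,7,9], [5,6,9], [5,7,9], [5,8,9]
  3-simplices (3): [1,2,4,7], [3,5,6,9], [3,5,7,9]

giving chain groups C_0 ≅ Z^9, C_1 ≅ Z^22, C_2 ≅ Z^18, C_3 ≅ Z^3.

The boundary map ∂_1: C_1 → C_0 is given by ∂[p,q] = [q] − [p].
This gives a 9×22 integer matrix of rank 8; reducing to Smith normal form yields diagonal entries (1,1,1,1,1,1,1,1).

∂_2: C_2 → C_1 maps a triangle to the signed sum of its edges. For instance
  ∂[1,2,7] = [2,7] − [1,7] + [1,2],
  ∂[1,4,7] = [4,7] − [1,7] + [1,4].
This gives a 22×18 integer matrix of rank 14; reducing to Smith normal form yields diagonal entries (1,1,1,1,1,1,1,1,1,1,1,1,1,1).

Boundary ∂_3: C_3 → C_2 sends each 3-simplex σ to the alternating sum Σ_i (−1)^i (σ with its i-th vertex removed). For instance
  ∂[3,5,6,9] = [5,6,9] − [3,6,9] + [3,5,9] − [3,5,6],
  ∂[3,5,7,9] = [5,7,9] − [3,7,9] + [3,5,9] − [3,5,7].
The resulting 18×3 matrix has rank 3, and its Smith normal form has invariant factors (1,1,1).

From H_k ≅ ker(∂_k) / im(∂_{k+1}) we obtain:

  H_0: rank C_0 − rank ∂_1 = 9 − 8 = 1, and the invariant factors of ∂_1 are all 1, so H_0 = Z.
  H_1: rank ker ∂_1 − rank ∂_2 = (22 − 8) − 14 = 0, and the invariant factors of ∂_2 are all 1, so H_1 = 0.
  H_2: rank ker ∂_2 − rank ∂_3 = (18 − 14) − 3 = 1, and the invariant factors of ∂_3 are all 1, so H_2 = Z.
  H_3: rank ker ∂_3 − rank ∂_4 = (3 − 3) − 0 = 0, and there is no ∂_4, so H_3 = 0.

As a check, the Euler characteristic is 9 − 22 + 18 − 3 = 2, which agrees with 1 − 0 + 1 − 0 = 2.

H_0 ≅ Z,  H_1 = 0,  H_2 ≅ Z,  H_3 = 0.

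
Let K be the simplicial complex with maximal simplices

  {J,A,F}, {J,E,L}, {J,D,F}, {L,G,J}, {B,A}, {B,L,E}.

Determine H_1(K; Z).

K has 8 vertices, 13 edges, 5 triangles.
rank ∂_1 = 7, rank ∂_2 = 5 ⇒ b_1 = 13 − 7 − 5 = 1; all invariant factors of ∂_2 are 1 so no torsion. So H_1 = Z.

H_1 ≅ Z.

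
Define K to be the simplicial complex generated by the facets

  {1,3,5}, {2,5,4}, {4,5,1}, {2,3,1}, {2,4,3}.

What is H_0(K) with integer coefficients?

Order the vertices as 1 < 2 < 3 < 4 < 5. Listing each simplex with vertices in this order, K has dimension 2 with simplices:

  0-simplices (5): [1], [2], [3], [4], [5]
  1-simplices (10): [1,2], [1,3], [1,4], [1,5], [2,3], [2,4], [2,5], [3,4], [3,5], [4,5]
  2-simplices (5): [1,2,3], [1,3,5], [1,4,5], [2,3,4], [2,4,5]

so the chain groups are C_0 ≅ Z^5, C_1 ≅ Z^10, C_2 ≅ Z^5.

Boundary ∂_1: C_1 → C_0 is given by ∂[p,q] = [q] − [p].
The resulting 5×10 matrix has rank 4, and its Smith normal form has invariant factors (1,1,1,1).

The boundary map ∂_2: C_2 → C_1 sends each 2-simplex [p,q,r] to [q,r] − [p,r] + [p,q]. For instance
  ∂[1,2,3] = [2,3] − [1,3] + [1,2],
  ∂[1,3,5] = [3,5] − [1,5] + [1,3].
As a 10×5 matrix over Z this has rank 5, with invariant factors (1,1,1,1,1).

Now H_k = ker ∂_k / im ∂_{k+1}, so:

  H_0: rank C_0 − rank ∂_1 = 5 − 4 = 1, and the invariant factors of ∂_1 are all 1, so H_0 ≅ Z.

H_0 = Z.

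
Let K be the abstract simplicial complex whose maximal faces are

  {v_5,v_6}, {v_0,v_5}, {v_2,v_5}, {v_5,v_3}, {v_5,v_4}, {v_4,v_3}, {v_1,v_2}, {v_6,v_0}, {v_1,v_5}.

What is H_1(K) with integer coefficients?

H_1 ≅ Z^3.

Fix the vertex order v_0 < v_1 < v_2 < v_3 < v_4 < v_5 < v_6 and write every simplex with vertices in increasing order. Then dim K = 1 and the simplices of K are:

  0-simplices (7): [v_0], [v_1], [v_2], [v_3], [v_4], [v_5], [v_6]
  1-simplices (9): [v_0,v_5], [v_0,v_6], [v_1,v_2], [v_1,v_5], [v_2,v_5], [v_3,v_4], [v_3,v_5], [v_4,v_5], [v_5,v_6]

giving chain groups C_0 ≅ Z^7, C_1 ≅ Z^9.

Boundary ∂_1: C_1 → C_0 is given by ∂[p,q] = [q] − [p]. For instance
  ∂[v_2,v_5] = [v_5] − [v_2].
This gives a 7×9 integer matrix of rank 6; reducing to Smith normal form yields diagonal entries (1,1,1,1,1,1).

Reading off H_k = ker ∂_k / im ∂_{k+1}:

  H_1: rank ker ∂_1 − rank ∂_2 = (9 − 6) − 0 = 3, and there is no ∂_2, so H_1 ≅ Z^3.

(K is a triangulation of a wedge of 3 circles.)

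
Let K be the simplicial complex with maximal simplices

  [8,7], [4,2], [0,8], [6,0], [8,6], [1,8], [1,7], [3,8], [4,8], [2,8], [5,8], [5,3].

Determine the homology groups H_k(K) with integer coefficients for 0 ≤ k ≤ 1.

Fix the vertex order 0 < 1 < 2 < 3 < 4 < 5 < 6 < 7 < 8 and write every simplex with vertices in increasing order. Then dim K = 1 and the simplices of K are:

  0-simplices (9): [0], [1], [2], [3], [4], [5], [6], [7], [8]
  1-simplices (12): [0,6], [0,8], [1,7], [1,8], [2,4], [2,8], [3,5], [3,8], [4,8], [5,8], [6,8], [7,8]

so the chain groups are C_0 ≅ Z^9, C_1 ≅ Z^12.

∂_1: C_1 → C_0 maps an edge to its endpoints' difference, ∂[p,q] = q − p.
As a 9×12 matrix over Z this has rank 8, with invariant factors (1,1,1,1,1,1,1,1).

Computing H_k = (kernel of ∂_k) / (image of ∂_{k+1}):

  H_0: rank C_0 − rank ∂_1 = 9 − 8 = 1, and the invariant factors of ∂_1 are all 1, so H_0 = Z.
  H_1: rank ker ∂_1 − rank ∂_2 = (12 − 8) − 0 = 4, and there is no ∂_2, so H_1 = Z^4.

As a check, the Euler characteristic is 9 − 12 = -3, which agrees with 1 − 4 = -3.
(K is a triangulation of a wedge of 4 circles.)

H_0 ≅ Z,  H_1 ≅ Z^4.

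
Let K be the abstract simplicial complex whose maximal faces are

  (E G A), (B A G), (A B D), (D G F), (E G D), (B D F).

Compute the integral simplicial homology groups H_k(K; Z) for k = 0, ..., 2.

H_0 ≅ Z,  H_1 ≅ Z,  H_2 = 0.

Fix the vertex order A < B < D < E < F < G and write every simplex with vertices in increasing order. Then dim K = 2 and the simplices of K are:

  0-simplices (6): A, B, D, E, F, G
  1-simplices (12): AB, AD, AE, AG, BD, BF, BG, DE, DF, DG, EG, FG
  2-simplices (6): ABD, ABG, AEG, BDF, DEG, DFG

giving chain groups C_0 ≅ Z^6, C_1 ≅ Z^12, C_2 ≅ Z^6.

∂_1: C_1 → C_0 maps an edge to its endpoints' difference, ∂[p,q] = q − p.
This gives a 6×12 integer matrix of rank 5; reducing to Smith normal form yields diagonal entries (1,1,1,1,1).

Boundary ∂_2: C_2 → C_1 acts by ∂[p,q,r] = [q,r] − [p,r] + [p,q]. For instance
  ∂ABG = BG − AG + AB,
  ∂DEG = EG − DG + DE.
This gives a 12×6 integer matrix of rank 6; reducing to Smith normal form yields diagonal entries (1,1,1,1,1,1).

From H_k ≅ ker(∂_k) / im(∂_{k+1}) we obtain:

  H_0: rank C_0 − rank ∂_1 = 6 − 5 = 1, and the invariant factors of ∂_1 are all 1, so H_0 = Z.
  H_1: rank ker ∂_1 − rank ∂_2 = (12 − 5) − 6 = 1, and the invariant factors of ∂_2 are all 1, so H_1 = Z.
  H_2: rank ker ∂_2 − rank ∂_3 = (6 − 6) − 0 = 0, and there is no ∂_3, so H_2 = 0.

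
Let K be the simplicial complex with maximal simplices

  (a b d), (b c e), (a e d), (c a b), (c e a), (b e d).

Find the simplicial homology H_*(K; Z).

H_0 = Z,  H_1 = 0,  H_2 = Z.

Fix the vertex order a < b < c < d < e and write every simplex with vertices in increasing order. Then dim K = 2 and the simplices of K are:

  0-simplices (5): a, b, c, d, e
  1-simplices (9): ab, ac, ad, ae, bc, bd, be, ce, de
  2-simplices (6): abc, abd, ace, ade, bce, bde

giving chain groups C_0 ≅ Z^5, C_1 ≅ Z^9, C_2 ≅ Z^6.

Boundary ∂_1: C_1 → C_0 maps an edge to its endpoints' difference, ∂[p,q] = q − p. For instance
  ∂bd = d − b.
The 5×9 boundary matrix has rank 4 and Smith normal form diag(1,1,1,1).

∂_2: C_2 → C_1 acts by ∂[p,q,r] = [q,r] − [p,r] + [p,q]. For instance
  ∂bce = ce − be + bc,
  ∂ade = de − ae + ad.
As a 9×6 matrix over Z this has rank 5, with invariant factors (1,1,1,1,1).

Computing H_k = (kernel of ∂_k) / (image of ∂_{k+1}):

  H_0: rank C_0 − rank ∂_1 = 5 − 4 = 1, and the invariant factors of ∂_1 are all 1, so H_0 ≅ Z.
  H_1: rank ker ∂_1 − rank ∂_2 = (9 − 4) − 5 = 0, and the invariant factors of ∂_2 are all 1, so H_1 ≅ 0.
  H_2: rank ker ∂_2 − rank ∂_3 = (6 − 5) − 0 = 1, and there is no ∂_3, so H_2 ≅ Z.

(K is a triangulation of the 2-sphere S^2.)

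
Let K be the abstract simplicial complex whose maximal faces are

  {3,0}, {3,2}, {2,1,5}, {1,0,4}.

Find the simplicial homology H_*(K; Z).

We work with the vertex ordering 0 < 1 < 2 < 3 < 4 < 5. The simplices of K, each written with vertices in increasing order, are:

  0-simplices (6): [0], [1], [2], [3], [4], [5]
  1-simplices (8): [0,1], [0,3], [0,4], [1,2], [1,4], [1,5], [2,3], [2,5]
  2-simplices (2): [0,1,4], [1,2,5]

so the chain groups are C_0 ≅ Z^6, C_1 ≅ Z^8, C_2 ≅ Z^2.

Boundary ∂_1: C_1 → C_0 is given by ∂[p,q] = [q] − [p]. For instance
  ∂[0,4] = [4] − [0].
The 6×8 boundary matrix has rank 5 and Smith normal form diag(1,1,1,1,1).

Boundary ∂_2: C_2 → C_1 sends each 2-simplex [p,q,r] to [q,r] − [p,r] + [p,q]. For instance
  ∂[1,2,5] = [2,5] − [1,5] + [1,2],
  ∂[0,1,4] = [1,4] − [0,4] + [0,1].
The resulting 8×2 matrix has rank 2, and its Smith normal form has invariant factors (1,1).

Reading off H_k = ker ∂_k / im ∂_{k+1}:

  H_0: rank C_0 − rank ∂_1 = 6 − 5 = 1, and the invariant factors of ∂_1 are all 1, so H_0 = Z.
  H_1: rank ker ∂_1 − rank ∂_2 = (8 − 5) − 2 = 1, and the invariant factors of ∂_2 are all 1, so H_1 = Z.
  H_2: rank ker ∂_2 − rank ∂_3 = (2 − 2) − 0 = 0, and there is no ∂_3, so H_2 = 0.

As a check, the Euler characteristic is 6 − 8 + 2 = 0, which agrees with 1 − 1 + 0 = 0.

H_0 ≅ Z,  H_1 ≅ Z,  H_2 = 0.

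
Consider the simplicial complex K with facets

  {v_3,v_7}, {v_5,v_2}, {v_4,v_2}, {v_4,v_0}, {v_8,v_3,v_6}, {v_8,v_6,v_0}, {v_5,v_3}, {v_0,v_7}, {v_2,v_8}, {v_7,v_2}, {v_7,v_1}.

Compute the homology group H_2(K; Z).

H_2 ≅ 0.

K has 9 vertices, 14 edges, 2 triangles.
rank ∂_2 = 2, rank ∂_3 = 0 ⇒ b_2 = 2 − 2 − 0 = 0. So H_2 ≅ 0.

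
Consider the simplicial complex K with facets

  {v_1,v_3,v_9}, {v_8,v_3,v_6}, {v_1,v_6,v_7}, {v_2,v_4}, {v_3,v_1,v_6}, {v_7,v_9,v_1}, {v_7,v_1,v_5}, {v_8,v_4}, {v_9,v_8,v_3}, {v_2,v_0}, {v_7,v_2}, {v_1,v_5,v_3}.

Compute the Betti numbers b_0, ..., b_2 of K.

We work with the vertex ordering v_0 < v_1 < v_2 < v_3 < v_4 < v_5 < v_6 < v_7 < v_8 < v_9. The simplices of K, each written with vertices in increasing order, are:

  0-simplices (10): [v_0], [v_1], [v_2], [v_3], [v_4], [v_5], [v_6], [v_7], [v_8], [v_9]
  1-simplices (18): (18 of them)
  2-simplices (8): [v_1,v_3,v_5], [v_1,v_3,v_6], [v_1,v_3,v_9], [v_1,v_5,v_7], [v_1,v_6,v_7], [v_1,v_7,v_9], [v_3,v_6,v_8], [v_3,v_8,v_9]

so the chain groups are C_0 ≅ Z^10, C_1 ≅ Z^18, C_2 ≅ Z^8.

∂_1: C_1 → C_0 sends each edge [p,q] (with p < q) to q − p. For instance
  ∂[v_7,v_9] = [v_9] − [v_7].
As a 10×18 matrix over Z this has rank 9, with invariant factors (1,1,1,1,1,1,1,1,1).

The boundary map ∂_2: C_2 → C_1 maps a triangle to the signed sum of its edges. For instance
  ∂[v_1,v_3,v_9] = [v_3,v_9] − [v_1,v_9] + [v_1,v_3],
  ∂[v_1,v_3,v_6] = [v_3,v_6] − [v_1,v_6] + [v_1,v_3].
As a 18×8 matrix over Z this has rank 8, with invariant factors (1,1,1,1,1,1,1,1).

Now H_k = ker ∂_k / im ∂_{k+1}, so:

  H_0: rank C_0 − rank ∂_1 = 10 − 9 = 1, and the invariant factors of ∂_1 are all 1, so H_0 = Z.
  H_1: rank ker ∂_1 − rank ∂_2 = (18 − 9) − 8 = 1, and the invariant factors of ∂_2 are all 1, so H_1 = Z.
  H_2: rank ker ∂_2 − rank ∂_3 = (8 − 8) − 0 = 0, and there is no ∂_3, so H_2 = 0.

Hence the Betti numbers are b_0 = 1, b_1 = 1, b_2 = 0.

b_0 = 1, b_1 = 1, b_2 = 0.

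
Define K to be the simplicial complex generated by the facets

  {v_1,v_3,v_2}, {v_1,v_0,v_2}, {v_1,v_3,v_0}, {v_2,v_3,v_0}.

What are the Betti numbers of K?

b_0 = 1, b_1 = 0, b_2 = 1.

Order the vertices as v_0 < v_1 < v_2 < v_3. Listing each simplex with vertices in this order, K has dimension 2 with simplices:

  0-simplices (4): [v_0], [v_1], [v_2], [v_3]
  1-simplices (6): [v_0,v_1], [v_0,v_2], [v_0,v_3], [v_1,v_2], [v_1,v_3], [v_2,v_3]
  2-simplices (4): [v_0,v_1,v_2], [v_0,v_1,v_3], [v_0,v_2,v_3], [v_1,v_2,v_3]

Hence C_0 ≅ Z^4, C_1 ≅ Z^6, C_2 ≅ Z^4.

Boundary ∂_1: C_1 → C_0 sends each edge [p,q] (with p < q) to q − p.
The resulting 4×6 matrix has rank 3, and its Smith normal form has invariant factors (1,1,1).

The boundary map ∂_2: C_2 → C_1 acts by ∂[p,q,r] = [q,r] − [p,r] + [p,q]. For instance
  ∂[v_1,v_2,v_3] = [v_2,v_3] − [v_1,v_3] + [v_1,v_2],
  ∂[v_0,v_1,v_2] = [v_1,v_2] − [v_0,v_2] + [v_0,v_1].
The resulting 6×4 matrix has rank 3, and its Smith normal form has invariant factors (1,1,1).

Now H_k = ker ∂_k / im ∂_{k+1}, so:

  H_0: rank C_0 − rank ∂_1 = 4 − 3 = 1, and the invariant factors of ∂_1 are all 1, so H_0 ≅ Z.
  H_1: rank ker ∂_1 − rank ∂_2 = (6 − 3) − 3 = 0, and the invariant factors of ∂_2 are all 1, so H_1 ≅ 0.
  H_2: rank ker ∂_2 − rank ∂_3 = (4 − 3) − 0 = 1, and there is no ∂_3, so H_2 ≅ Z.

As a check, the Euler characteristic is 4 − 6 + 4 = 2, which agrees with 1 − 0 + 1 = 2.
(K is a triangulation of the 2-sphere S^2.)

Hence the Betti numbers are b_0 = 1, b_1 = 0, b_2 = 1.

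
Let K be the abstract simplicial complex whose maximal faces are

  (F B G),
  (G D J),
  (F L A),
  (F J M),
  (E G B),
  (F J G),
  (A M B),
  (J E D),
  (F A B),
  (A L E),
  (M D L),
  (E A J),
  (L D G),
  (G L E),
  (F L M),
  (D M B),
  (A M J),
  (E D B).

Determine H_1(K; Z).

K has 9 vertices, 27 edges, 18 triangles.
rank ∂_1 = 8, rank ∂_2 = 18 ⇒ b_1 = 27 − 8 − 18 = 1; ∂_2 has invariant factor(s) [2] giving torsion. So H_1 = Z ⊕ Z/2Z.

H_1 = Z ⊕ Z/2Z.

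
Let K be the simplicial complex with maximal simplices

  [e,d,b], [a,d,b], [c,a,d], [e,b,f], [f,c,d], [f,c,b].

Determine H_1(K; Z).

H_1 = Z.

Fix the vertex order a < b < c < d < e < f and write every simplex with vertices in increasing order. Then dim K = 2 and the simplices of K are:

  0-simplices (6): a, b, c, d, e, f
  1-simplices (12): ab, ac, ad, bc, bd, be, bf, cd, cf, de, df, ef
  2-simplices (6): abd, acd, bcf, bde, bef, cdf

so the chain groups are C_0 ≅ Z^6, C_1 ≅ Z^12, C_2 ≅ Z^6.

Boundary ∂_1: C_1 → C_0 sends each edge [p,q] (with p < q) to q − p. For instance
  ∂cf = f − c.
This gives a 6×12 integer matrix of rank 5; reducing to Smith normal form yields diagonal entries (1,1,1,1,1).

Boundary ∂_2: C_2 → C_1 sends each 2-simplex [p,q,r] to [q,r] − [p,r] + [p,q]. For instance
  ∂acd = cd − ad + ac,
  ∂bcf = cf − bf + bc.
As a 12×6 matrix over Z this has rank 6, with invariant factors (1,1,1,1,1,1).

Now H_k = ker ∂_k / im ∂_{k+1}, so:

  H_1: rank ker ∂_1 − rank ∂_2 = (12 − 5) − 6 = 1, and the invariant factors of ∂_2 are all 1, so H_1 ≅ Z.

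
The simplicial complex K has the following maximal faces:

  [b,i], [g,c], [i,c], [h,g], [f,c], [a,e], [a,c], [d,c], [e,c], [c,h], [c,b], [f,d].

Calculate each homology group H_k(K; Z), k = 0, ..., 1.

H_0 = Z,  H_1 = Z^4.

Fix the vertex order a < b < c < d < e < f < g < h < i and write every simplex with vertices in increasing order. Then dim K = 1 and the simplices of K are:

  0-simplices (9): a, b, c, d, e, f, g, h, i
  1-simplices (12): ac, ae, bc, bi, cd, ce, cf, cg, ch, ci, df, gh

giving chain groups C_0 ≅ Z^9, C_1 ≅ Z^12.

Boundary ∂_1: C_1 → C_0 is given by ∂[p,q] = [q] − [p].
The 9×12 boundary matrix has rank 8 and Smith normal form diag(1,1,1,1,1,1,1,1).

Now H_k = ker ∂_k / im ∂_{k+1}, so:

  H_0: rank C_0 − rank ∂_1 = 9 − 8 = 1, and the invariant factors of ∂_1 are all 1, so H_0 = Z.
  H_1: rank ker ∂_1 − rank ∂_2 = (12 − 8) − 0 = 4, and there is no ∂_2, so H_1 = Z^4.

As a check, the Euler characteristic is 9 − 12 = -3, which agrees with 1 − 4 = -3.
(K is a triangulation of a wedge of 4 circles.)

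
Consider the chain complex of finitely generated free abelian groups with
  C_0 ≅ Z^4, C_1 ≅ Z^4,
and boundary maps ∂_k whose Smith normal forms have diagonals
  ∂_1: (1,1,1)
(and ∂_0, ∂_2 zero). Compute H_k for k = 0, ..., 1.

H_0: b_0 = 4 − 0 − 3 = 1; torsion from ∂_1 factors > 1: none. So H_0 ≅ Z.
H_1: b_1 = 4 − 3 − 0 = 1; torsion from ∂_2 factors > 1: none. So H_1 ≅ Z.

H_0 ≅ Z,  H_1 ≅ Z.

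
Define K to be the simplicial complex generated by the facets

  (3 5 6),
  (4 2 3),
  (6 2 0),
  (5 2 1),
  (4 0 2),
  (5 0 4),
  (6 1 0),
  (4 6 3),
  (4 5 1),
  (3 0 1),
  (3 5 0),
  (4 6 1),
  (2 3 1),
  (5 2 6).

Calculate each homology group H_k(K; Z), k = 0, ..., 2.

H_0 = Z,  H_1 = Z^2,  H_2 = Z.

K has 7 vertices, 21 edges, 14 triangles.
rank ∂_0 = 0, rank ∂_1 = 6 ⇒ b_0 = 7 − 0 − 6 = 1; all invariant factors of ∂_1 are 1 so no torsion. So H_0 ≅ Z.
rank ∂_1 = 6, rank ∂_2 = 13 ⇒ b_1 = 21 − 6 − 13 = 2; all invariant factors of ∂_2 are 1 so no torsion. So H_1 ≅ Z^2.
rank ∂_2 = 13, rank ∂_3 = 0 ⇒ b_2 = 14 − 13 − 0 = 1. So H_2 ≅ Z.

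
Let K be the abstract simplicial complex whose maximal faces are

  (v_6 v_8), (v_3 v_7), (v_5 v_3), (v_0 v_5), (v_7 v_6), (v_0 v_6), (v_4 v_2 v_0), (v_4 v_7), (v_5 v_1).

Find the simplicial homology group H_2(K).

Order the vertices as v_0 < v_1 < v_2 < v_3 < v_4 < v_5 < v_6 < v_7 < v_8. Listing each simplex with vertices in this order, K has dimension 2 with simplices:

  0-simplices (9): [v_0], [v_1], [v_2], [v_3], [v_4], [v_5], [v_6], [v_7], [v_8]
  1-simplices (11): [v_0,v_2], [v_0,v_4], [v_0,v_5], [v_0,v_6], [v_1,v_5], [v_2,v_4], [v_3,v_5], [v_3,v_7], [v_4,v_7], [v_6,v_7], [v_6,v_8]
  2-simplices (1): [v_0,v_2,v_4]

giving chain groups C_0 ≅ Z^9, C_1 ≅ Z^11, C_2 ≅ Z^1.

∂_1: C_1 → C_0 is given by ∂[p,q] = [q] − [p]. For instance
  ∂[v_0,v_5] = [v_5] − [v_0].
This gives a 9×11 integer matrix of rank 8; reducing to Smith normal form yields diagonal entries (1,1,1,1,1,1,1,1).

∂_2: C_2 → C_1 sends each 2-simplex [p,q,r] to [q,r] − [p,r] + [p,q]. For instance
  ∂[v_0,v_2,v_4] = [v_2,v_4] − [v_0,v_4] + [v_0,v_2].
As a 11×1 matrix over Z this has rank 1, with invariant factors (1).

Computing H_k = (kernel of ∂_k) / (image of ∂_{k+1}):

  H_2: rank ker ∂_2 − rank ∂_3 = (1 − 1) − 0 = 0, and there is no ∂_3, so H_2 = 0.

H_2 ≅ 0.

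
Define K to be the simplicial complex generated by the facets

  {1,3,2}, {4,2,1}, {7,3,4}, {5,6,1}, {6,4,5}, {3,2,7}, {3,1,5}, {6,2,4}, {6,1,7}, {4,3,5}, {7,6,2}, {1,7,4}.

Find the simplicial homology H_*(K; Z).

We work with the vertex ordering 1 < 2 < 3 < 4 < 5 < 6 < 7. The simplices of K, each written with vertices in increasing order, are:

  0-simplices (7): [1], [2], [3], [4], [5], [6], [7]
  1-simplices (18): [1,2], [1,3], [1,4], [1,5], [1,6], [1,7], [2,3], [2,4], [2,6], [2,7], [3,4], [3,5], [3,7], [4,5], [4,6], [4,7], [5,6], [6,7]
  2-simplices (12): [1,2,3], [1,2,4], [1,3,5], [1,4,7], [1,5,6], [1,6,7], [2,3,7], [2,4,6], [2,6,7], [3,4,5], [3,4,7], [4,5,6]

so the chain groups are C_0 ≅ Z^7, C_1 ≅ Z^18, C_2 ≅ Z^12.

Boundary ∂_1: C_1 → C_0 sends each edge [p,q] (with p < q) to q − p.
This gives a 7×18 integer matrix of rank 6; reducing to Smith normal form yields diagonal entries (1,1,1,1,1,1).

The boundary map ∂_2: C_2 → C_1 sends each 2-simplex [p,q,r] to [q,r] − [p,r] + [p,q]. For instance
  ∂[1,4,7] = [4,7] − [1,7] + [1,4],
  ∂[4,5,6] = [5,6] − [4,6] + [4,5].
The resulting 18×12 matrix has rank 12, and its Smith normal form has invariant factors (1,1,1,1,1,1,1,1,1,1,1,2).

Reading off H_k = ker ∂_k / im ∂_{k+1}:

  H_0: rank C_0 − rank ∂_1 = 7 − 6 = 1, and the invariant factors of ∂_1 are all 1, so H_0 = Z.
  H_1: rank ker ∂_1 − rank ∂_2 = (18 − 6) − 12 = 0, and ∂_2 has invariant factor 2 > 1, so H_1 = Z/2.
  H_2: rank ker ∂_2 − rank ∂_3 = (12 − 12) − 0 = 0, and there is no ∂_3, so H_2 = 0.

As a check, the Euler characteristic is 7 − 18 + 12 = 1, which agrees with 1 − 0 + 0 = 1.
(K is a triangulation of the real projective plane RP^2.)

H_0 = Z,  H_1 = Z/2,  H_2 = 0.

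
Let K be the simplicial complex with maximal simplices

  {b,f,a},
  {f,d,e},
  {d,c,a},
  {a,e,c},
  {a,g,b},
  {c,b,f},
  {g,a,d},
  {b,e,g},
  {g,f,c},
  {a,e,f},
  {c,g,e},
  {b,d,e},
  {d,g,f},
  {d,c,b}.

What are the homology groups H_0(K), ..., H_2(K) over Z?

Order the vertices as a < b < c < d < e < f < g. Listing each simplex with vertices in this order, K has dimension 2 with simplices:

  0-simplices (7): a, b, c, d, e, f, g
  1-simplices (21): ab, ac, ad, ae, af, ag, bc, bd, be, bf, bg, cd, ce, cf, cg, de, df, dg, ef, eg, fg
  2-simplices (14): abf, abg, acd, ace, adg, aef, bcd, bcf, bde, beg, ceg, cfg, def, dfg

Hence C_0 ≅ Z^7, C_1 ≅ Z^21, C_2 ≅ Z^14.

The boundary map ∂_1: C_1 → C_0 sends each edge [p,q] (with p < q) to q − p.
As a 7×21 matrix over Z this has rank 6, with invariant factors (1,1,1,1,1,1).

∂_2: C_2 → C_1 sends each 2-simplex [p,q,r] to [q,r] − [p,r] + [p,q]. For instance
  ∂adg = dg − ag + ad,
  ∂bde = de − be + bd.
As a 21×14 matrix over Z this has rank 13, with invariant factors (1,1,1,1,1,1,1,1,1,1,1,1,1).

From H_k ≅ ker(∂_k) / im(∂_{k+1}) we obtain:

  H_0: rank C_0 − rank ∂_1 = 7 − 6 = 1, and the invariant factors of ∂_1 are all 1, so H_0 = Z.
  H_1: rank ker ∂_1 − rank ∂_2 = (21 − 6) − 13 = 2, and the invariant factors of ∂_2 are all 1, so H_1 = Z^2.
  H_2: rank ker ∂_2 − rank ∂_3 = (14 − 13) − 0 = 1, and there is no ∂_3, so H_2 = Z.

As a check, the Euler characteristic is 7 − 21 + 14 = 0, which agrees with 1 − 2 + 1 = 0.

H_0 ≅ Z,  H_1 ≅ Z^2,  H_2 ≅ Z.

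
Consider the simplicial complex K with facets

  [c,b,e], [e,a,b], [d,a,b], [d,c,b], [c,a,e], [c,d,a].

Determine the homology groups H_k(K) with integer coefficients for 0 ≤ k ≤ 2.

K has 5 vertices, 9 edges, 6 triangles.
rank ∂_0 = 0, rank ∂_1 = 4 ⇒ b_0 = 5 − 0 − 4 = 1; all invariant factors of ∂_1 are 1 so no torsion. So H_0 = Z.
rank ∂_1 = 4, rank ∂_2 = 5 ⇒ b_1 = 9 − 4 − 5 = 0; all invariant factors of ∂_2 are 1 so no torsion. So H_1 = 0.
rank ∂_2 = 5, rank ∂_3 = 0 ⇒ b_2 = 6 − 5 − 0 = 1. So H_2 = Z.

H_0 = Z,  H_1 = 0,  H_2 = Z.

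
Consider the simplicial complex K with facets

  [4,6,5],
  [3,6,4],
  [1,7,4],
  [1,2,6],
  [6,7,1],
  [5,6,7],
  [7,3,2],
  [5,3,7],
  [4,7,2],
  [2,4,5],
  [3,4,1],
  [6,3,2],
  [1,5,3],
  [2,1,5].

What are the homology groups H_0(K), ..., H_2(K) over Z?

H_0 = Z,  H_1 = Z^2,  H_2 = Z.

K has 7 vertices, 21 edges, 14 triangles.
rank ∂_0 = 0, rank ∂_1 = 6 ⇒ b_0 = 7 − 0 − 6 = 1; all invariant factors of ∂_1 are 1 so no torsion. So H_0 ≅ Z.
rank ∂_1 = 6, rank ∂_2 = 13 ⇒ b_1 = 21 − 6 − 13 = 2; all invariant factors of ∂_2 are 1 so no torsion. So H_1 ≅ Z^2.
rank ∂_2 = 13, rank ∂_3 = 0 ⇒ b_2 = 14 − 13 − 0 = 1. So H_2 ≅ Z.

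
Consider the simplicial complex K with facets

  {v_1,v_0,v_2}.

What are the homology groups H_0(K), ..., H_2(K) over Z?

Order the vertices as v_0 < v_1 < v_2. Listing each simplex with vertices in this order, K has dimension 2 with simplices:

  0-simplices (3): [v_0], [v_1], [v_2]
  1-simplices (3): [v_0,v_1], [v_0,v_2], [v_1,v_2]
  2-simplices (1): [v_0,v_1,v_2]

giving chain groups C_0 ≅ Z^3, C_1 ≅ Z^3, C_2 ≅ Z^1.

The boundary map ∂_1: C_1 → C_0 sends each edge [p,q] (with p < q) to q − p.
As a 3×3 matrix over Z this has rank 2, with invariant factors (1,1).

∂_2: C_2 → C_1 acts by ∂[p,q,r] = [q,r] − [p,r] + [p,q]. For instance
  ∂[v_0,v_1,v_2] = [v_1,v_2] − [v_0,v_2] + [v_0,v_1].
As a 3×1 matrix over Z this has rank 1, with invariant factors (1).

Computing H_k = (kernel of ∂_k) / (image of ∂_{k+1}):

  H_0: rank C_0 − rank ∂_1 = 3 − 2 = 1, and the invariant factors of ∂_1 are all 1, so H_0 = Z.
  H_1: rank ker ∂_1 − rank ∂_2 = (3 − 2) − 1 = 0, and the invariant factors of ∂_2 are all 1, so H_1 = 0.
  H_2: rank ker ∂_2 − rank ∂_3 = (1 − 1) − 0 = 0, and there is no ∂_3, so H_2 = 0.

H_0 ≅ Z,  H_1 = 0,  H_2 = 0.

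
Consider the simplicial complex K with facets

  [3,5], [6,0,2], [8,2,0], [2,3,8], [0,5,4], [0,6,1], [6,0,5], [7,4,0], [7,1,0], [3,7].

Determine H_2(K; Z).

Fix the vertex order 0 < 1 < 2 < 3 < 4 < 5 < 6 < 7 < 8 and write every simplex with vertices in increasing order. Then dim K = 2 and the simplices of K are:

  0-simplices (9): [0], [1], [2], [3], [4], [5], [6], [7], [8]
  1-simplices (18): [0,1], [0,2], [0,4], [0,5], [0,6], [0,7], [0,8], [1,6], [1,7], [2,3], [2,6], [2,8], [3,5], [3,7], [3,8], [4,5], [4,7], [5,6]
  2-simplices (8): [0,1,6], [0,1,7], [0,2,6], [0,2,8], [0,4,5], [0,4,7], [0,5,6], [2,3,8]

giving chain groups C_0 ≅ Z^9, C_1 ≅ Z^18, C_2 ≅ Z^8.

∂_1: C_1 → C_0 sends each edge [p,q] (with p < q) to q − p.
The 9×18 boundary matrix has rank 8 and Smith normal form diag(1,1,1,1,1,1,1,1).

Boundary ∂_2: C_2 → C_1 maps a triangle to the signed sum of its edges. For instance
  ∂[0,1,7] = [1,7] − [0,7] + [0,1],
  ∂[0,2,8] = [2,8] − [0,8] + [0,2].
As a 18×8 matrix over Z this has rank 8, with invariant factors (1,1,1,1,1,1,1,1).

Reading off H_k = ker ∂_k / im ∂_{k+1}:

  H_2: rank ker ∂_2 − rank ∂_3 = (8 − 8) − 0 = 0, and there is no ∂_3, so H_2 = 0.

H_2 ≅ 0.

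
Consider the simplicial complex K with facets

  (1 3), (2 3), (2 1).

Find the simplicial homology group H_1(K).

H_1 ≅ Z.

Take the total order 1 < 2 < 3 on the vertex set. Then K (dimension 1) consists of the simplices:

  0-simplices (3): [1], [2], [3]
  1-simplices (3): [1,2], [1,3], [2,3]

giving chain groups C_0 ≅ Z^3, C_1 ≅ Z^3.

∂_1: C_1 → C_0 is given by ∂[p,q] = [q] − [p]. For instance
  ∂[2,3] = [3] − [2].
The 3×3 boundary matrix has rank 2 and Smith normal form diag(1,1).

Reading off H_k = ker ∂_k / im ∂_{k+1}:

  H_1: rank ker ∂_1 − rank ∂_2 = (3 − 2) − 0 = 1, and there is no ∂_2, so H_1 ≅ Z.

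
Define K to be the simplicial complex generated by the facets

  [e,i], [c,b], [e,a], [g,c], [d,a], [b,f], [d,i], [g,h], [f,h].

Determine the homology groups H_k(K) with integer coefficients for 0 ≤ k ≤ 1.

Fix the vertex order a < b < c < d < e < f < g < h < i and write every simplex with vertices in increasing order. Then dim K = 1 and the simplices of K are:

  0-simplices (9): a, b, c, d, e, f, g, h, i
  1-simplices (9): ad, ae, bc, bf, cg, di, ei, fh, gh

giving chain groups C_0 ≅ Z^9, C_1 ≅ Z^9.

Boundary ∂_1: C_1 → C_0 sends each edge [p,q] (with p < q) to q − p.
As a 9×9 matrix over Z this has rank 7, with invariant factors (1,1,1,1,1,1,1).

Computing H_k = (kernel of ∂_k) / (image of ∂_{k+1}):

  H_0: rank C_0 − rank ∂_1 = 9 − 7 = 2, and the invariant factors of ∂_1 are all 1, so H_0 ≅ Z^2.
  H_1: rank ker ∂_1 − rank ∂_2 = (9 − 7) − 0 = 2, and there is no ∂_2, so H_1 ≅ Z^2.

As a check, the Euler characteristic is 9 − 9 = 0, which agrees with 2 − 2 = 0.
(K is a triangulation of the disjoint union of the circle S^1 and the circle S^1.)

H_0 = Z^2,  H_1 = Z^2.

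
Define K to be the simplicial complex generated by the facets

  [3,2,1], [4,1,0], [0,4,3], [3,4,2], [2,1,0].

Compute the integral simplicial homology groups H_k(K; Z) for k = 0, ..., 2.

We work with the vertex ordering 0 < 1 < 2 < 3 < 4. The simplices of K, each written with vertices in increasing order, are:

  0-simplices (5): [0], [1], [2], [3], [4]
  1-simplices (10): [0,1], [0,2], [0,3], [0,4], [1,2], [1,3], [1,4], [2,3], [2,4], [3,4]
  2-simplices (5): [0,1,2], [0,1,4], [0,3,4], [1,2,3], [2,3,4]

Hence C_0 ≅ Z^5, C_1 ≅ Z^10, C_2 ≅ Z^5.

∂_1: C_1 → C_0 sends each edge [p,q] (with p < q) to q − p. For instance
  ∂[3,4] = [4] − [3].
The resulting 5×10 matrix has rank 4, and its Smith normal form has invariant factors (1,1,1,1).

Boundary ∂_2: C_2 → C_1 acts by ∂[p,q,r] = [q,r] − [p,r] + [p,q]. For instance
  ∂[0,1,4] = [1,4] − [0,4] + [0,1],
  ∂[0,1,2] = [1,2] − [0,2] + [0,1].
The resulting 10×5 matrix has rank 5, and its Smith normal form has invariant factors (1,1,1,1,1).

Now H_k = ker ∂_k / im ∂_{k+1}, so:

  H_0: rank C_0 − rank ∂_1 = 5 − 4 = 1, and the invariant factors of ∂_1 are all 1, so H_0 = Z.
  H_1: rank ker ∂_1 − rank ∂_2 = (10 − 4) − 5 = 1, and the invariant factors of ∂_2 are all 1, so H_1 = Z.
  H_2: rank ker ∂_2 − rank ∂_3 = (5 − 5) − 0 = 0, and there is no ∂_3, so H_2 = 0.

As a check, the Euler characteristic is 5 − 10 + 5 = 0, which agrees with 1 − 1 + 0 = 0.
(K is a triangulation of the Möbius band.)

H_0 = Z,  H_1 = Z,  H_2 = 0.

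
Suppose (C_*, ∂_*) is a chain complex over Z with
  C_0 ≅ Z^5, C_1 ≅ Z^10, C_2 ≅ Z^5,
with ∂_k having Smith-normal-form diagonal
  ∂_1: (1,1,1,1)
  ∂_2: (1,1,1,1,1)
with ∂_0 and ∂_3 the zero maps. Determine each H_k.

H_0 ≅ Z,  H_1 ≅ Z,  H_2 = 0.

H_0: b_0 = 5 − 0 − 4 = 1; torsion from ∂_1 factors > 1: none. So H_0 ≅ Z.
H_1: b_1 = 10 − 4 − 5 = 1; torsion from ∂_2 factors > 1: none. So H_1 ≅ Z.
H_2: b_2 = 5 − 5 − 0 = 0; torsion from ∂_3 factors > 1: none. So H_2 ≅ 0.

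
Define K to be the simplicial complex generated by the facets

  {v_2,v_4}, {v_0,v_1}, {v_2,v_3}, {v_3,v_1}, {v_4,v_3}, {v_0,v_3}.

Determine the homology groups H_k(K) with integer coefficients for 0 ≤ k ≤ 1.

H_0 ≅ Z,  H_1 ≅ Z^2.

Order the vertices as v_0 < v_1 < v_2 < v_3 < v_4. Listing each simplex with vertices in this order, K has dimension 1 with simplices:

  0-simplices (5): [v_0], [v_1], [v_2], [v_3], [v_4]
  1-simplices (6): [v_0,v_1], [v_0,v_3], [v_1,v_3], [v_2,v_3], [v_2,v_4], [v_3,v_4]

giving chain groups C_0 ≅ Z^5, C_1 ≅ Z^6.

∂_1: C_1 → C_0 maps an edge to its endpoints' difference, ∂[p,q] = q − p.
The 5×6 boundary matrix has rank 4 and Smith normal form diag(1,1,1,1).

From H_k ≅ ker(∂_k) / im(∂_{k+1}) we obtain:

  H_0: rank C_0 − rank ∂_1 = 5 − 4 = 1, and the invariant factors of ∂_1 are all 1, so H_0 = Z.
  H_1: rank ker ∂_1 − rank ∂_2 = (6 − 4) − 0 = 2, and there is no ∂_2, so H_1 = Z^2.

As a check, the Euler characteristic is 5 − 6 = -1, which agrees with 1 − 2 = -1.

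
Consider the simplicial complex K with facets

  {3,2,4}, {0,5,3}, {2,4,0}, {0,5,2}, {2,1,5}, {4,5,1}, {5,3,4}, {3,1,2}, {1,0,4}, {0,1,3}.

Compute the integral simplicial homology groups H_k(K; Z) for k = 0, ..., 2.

H_0 ≅ Z,  H_1 ≅ Z/2,  H_2 = 0.

Order the vertices as 0 < 1 < 2 < 3 < 4 < 5. Listing each simplex with vertices in this order, K has dimension 2 with simplices:

  0-simplices (6): [0], [1], [2], [3], [4], [5]
  1-simplices (15): [0,1], [0,2], [0,3], [0,4], [0,5], [1,2], [1,3], [1,4], [1,5], [2,3], [2,4], [2,5], [3,4], [3,5], [4,5]
  2-simplices (10): [0,1,3], [0,1,4], [0,2,4], [0,2,5], [0,3,5], [1,2,3], [1,2,5], [1,4,5], [2,3,4], [3,4,5]

so the chain groups are C_0 ≅ Z^6, C_1 ≅ Z^15, C_2 ≅ Z^10.

∂_1: C_1 → C_0 sends each edge [p,q] (with p < q) to q − p.
As a 6×15 matrix over Z this has rank 5, with invariant factors (1,1,1,1,1).

The boundary map ∂_2: C_2 → C_1 maps a triangle to the signed sum of its edges. For instance
  ∂[0,2,5] = [2,5] − [0,5] + [0,2],
  ∂[3,4,5] = [4,5] − [3,5] + [3,4].
The 15×10 boundary matrix has rank 10 and Smith normal form diag(1,1,1,1,1,1,1,1,1,2).

Reading off H_k = ker ∂_k / im ∂_{k+1}:

  H_0: rank C_0 − rank ∂_1 = 6 − 5 = 1, and the invariant factors of ∂_1 are all 1, so H_0 ≅ Z.
  H_1: rank ker ∂_1 − rank ∂_2 = (15 − 5) − 10 = 0, and ∂_2 has invariant factor 2 > 1, so H_1 ≅ Z/2.
  H_2: rank ker ∂_2 − rank ∂_3 = (10 − 10) − 0 = 0, and there is no ∂_3, so H_2 ≅ 0.

As a check, the Euler characteristic is 6 − 15 + 10 = 1, which agrees with 1 − 0 + 0 = 1.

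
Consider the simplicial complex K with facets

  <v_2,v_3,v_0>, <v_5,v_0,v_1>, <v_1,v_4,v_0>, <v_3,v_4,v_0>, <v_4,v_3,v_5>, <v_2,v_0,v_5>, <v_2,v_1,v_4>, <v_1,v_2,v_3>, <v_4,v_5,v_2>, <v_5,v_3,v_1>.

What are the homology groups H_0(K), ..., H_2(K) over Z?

Fix the vertex order v_0 < v_1 < v_2 < v_3 < v_4 < v_5 and write every simplex with vertices in increasing order. Then dim K = 2 and the simplices of K are:

  0-simplices (6): [v_0], [v_1], [v_2], [v_3], [v_4], [v_5]
  1-simplices (15): (15 of them)
  2-simplices (10): [v_0,v_1,v_4], [v_0,v_1,v_5], [v_0,v_2,v_3], [v_0,v_2,v_5], [v_0,v_3,v_4], [v_1,v_2,v_3], [v_1,v_2,v_4], [v_1,v_3,v_5], [v_2,v_4,v_5], [v_3,v_4,v_5]

so the chain groups are C_0 ≅ Z^6, C_1 ≅ Z^15, C_2 ≅ Z^10.

Boundary ∂_1: C_1 → C_0 maps an edge to its endpoints' difference, ∂[p,q] = q − p. For instance
  ∂[v_1,v_5] = [v_5] − [v_1].
The 6×15 boundary matrix has rank 5 and Smith normal form diag(1,1,1,1,1).

Boundary ∂_2: C_2 → C_1 maps a triangle to the signed sum of its edges. For instance
  ∂[v_3,v_4,v_5] = [v_4,v_5] − [v_3,v_5] + [v_3,v_4],
  ∂[v_1,v_2,v_4] = [v_2,v_4] − [v_1,v_4] + [v_1,v_2].
This gives a 15×10 integer matrix of rank 10; reducing to Smith normal form yields diagonal entries (1,1,1,1,1,1,1,1,1,2).

Computing H_k = (kernel of ∂_k) / (image of ∂_{k+1}):

  H_0: rank C_0 − rank ∂_1 = 6 − 5 = 1, and the invariant factors of ∂_1 are all 1, so H_0 ≅ Z.
  H_1: rank ker ∂_1 − rank ∂_2 = (15 − 5) − 10 = 0, and ∂_2 has invariant factor 2 > 1, so H_1 ≅ Z_2.
  H_2: rank ker ∂_2 − rank ∂_3 = (10 − 10) − 0 = 0, and there is no ∂_3, so H_2 ≅ 0.

(K is a triangulation of the real projective plane RP^2.)

H_0 = Z,  H_1 = Z_2,  H_2 = 0.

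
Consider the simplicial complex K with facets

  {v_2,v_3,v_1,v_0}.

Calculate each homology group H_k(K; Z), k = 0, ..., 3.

Take the total order v_0 < v_1 < v_2 < v_3 on the vertex set. Then K (dimension 3) consists of the simplices:

  0-simplices (4): [v_0], [v_1], [v_2], [v_3]
  1-simplices (6): [v_0,v_1], [v_0,v_2], [v_0,v_3], [v_1,v_2], [v_1,v_3], [v_2,v_3]
  2-simplices (4): [v_0,v_1,v_2], [v_0,v_1,v_3], [v_0,v_2,v_3], [v_1,v_2,v_3]
  3-simplices (1): [v_0,v_1,v_2,v_3]

so the chain groups are C_0 ≅ Z^4, C_1 ≅ Z^6, C_2 ≅ Z^4, C_3 ≅ Z^1.

∂_1: C_1 → C_0 sends each edge [p,q] (with p < q) to q − p.
This gives a 4×6 integer matrix of rank 3; reducing to Smith normal form yields diagonal entries (1,1,1).

∂_2: C_2 → C_1 maps a triangle to the signed sum of its edges. For instance
  ∂[v_0,v_1,v_2] = [v_1,v_2] − [v_0,v_2] + [v_0,v_1],
  ∂[v_0,v_2,v_3] = [v_2,v_3] − [v_0,v_3] + [v_0,v_2].
As a 6×4 matrix over Z this has rank 3, with invariant factors (1,1,1).

Boundary ∂_3: C_3 → C_2 sends each 3-simplex σ to the alternating sum Σ_i (−1)^i (σ with its i-th vertex removed). For instance
  ∂[v_0,v_1,v_2,v_3] = [v_1,v_2,v_3] − [v_0,v_2,v_3] + [v_0,v_1,v_3] − [v_0,v_1,v_2].
The 4×1 boundary matrix has rank 1 and Smith normal form diag(1).

Reading off H_k = ker ∂_k / im ∂_{k+1}:

  H_0: rank C_0 − rank ∂_1 = 4 − 3 = 1, and the invariant factors of ∂_1 are all 1, so H_0 ≅ Z.
  H_1: rank ker ∂_1 − rank ∂_2 = (6 − 3) − 3 = 0, and the invariant factors of ∂_2 are all 1, so H_1 ≅ 0.
  H_2: rank ker ∂_2 − rank ∂_3 = (4 − 3) − 1 = 0, and the invariant factors of ∂_3 are all 1, so H_2 ≅ 0.
  H_3: rank ker ∂_3 − rank ∂_4 = (1 − 1) − 0 = 0, and there is no ∂_4, so H_3 ≅ 0.

As a check, the Euler characteristic is 4 − 6 + 4 − 1 = 1, which agrees with 1 − 0 + 0 − 0 = 1.

H_0 ≅ Z,  H_1 = 0,  H_2 = 0,  H_3 = 0.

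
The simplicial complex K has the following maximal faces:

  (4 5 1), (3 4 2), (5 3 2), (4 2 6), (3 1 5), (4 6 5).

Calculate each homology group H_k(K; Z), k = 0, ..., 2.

We work with the vertex ordering 1 < 2 < 3 < 4 < 5 < 6. The simplices of K, each written with vertices in increasing order, are:

  0-simplices (6): [1], [2], [3], [4], [5], [6]
  1-simplices (12): [1,3], [1,4], [1,5], [2,3], [2,4], [2,5], [2,6], [3,4], [3,5], [4,5], [4,6], [5,6]
  2-simplices (6): [1,3,5], [1,4,5], [2,3,4], [2,3,5], [2,4,6], [4,5,6]

Hence C_0 ≅ Z^6, C_1 ≅ Z^12, C_2 ≅ Z^6.

Boundary ∂_1: C_1 → C_0 is given by ∂[p,q] = [q] − [p].
The resulting 6×12 matrix has rank 5, and its Smith normal form has invariant factors (1,1,1,1,1).

Boundary ∂_2: C_2 → C_1 acts by ∂[p,q,r] = [q,r] − [p,r] + [p,q]. For instance
  ∂[1,3,5] = [3,5] − [1,5] + [1,3],
  ∂[2,3,4] = [3,4] − [2,4] + [2,3].
As a 12×6 matrix over Z this has rank 6, with invariant factors (1,1,1,1,1,1).

Now H_k = ker ∂_k / im ∂_{k+1}, so:

  H_0: rank C_0 − rank ∂_1 = 6 − 5 = 1, and the invariant factors of ∂_1 are all 1, so H_0 = Z.
  H_1: rank ker ∂_1 − rank ∂_2 = (12 − 5) − 6 = 1, and the invariant factors of ∂_2 are all 1, so H_1 = Z.
  H_2: rank ker ∂_2 − rank ∂_3 = (6 − 6) − 0 = 0, and there is no ∂_3, so H_2 = 0.

As a check, the Euler characteristic is 6 − 12 + 6 = 0, which agrees with 1 − 1 + 0 = 0.

H_0 ≅ Z,  H_1 ≅ Z,  H_2 = 0.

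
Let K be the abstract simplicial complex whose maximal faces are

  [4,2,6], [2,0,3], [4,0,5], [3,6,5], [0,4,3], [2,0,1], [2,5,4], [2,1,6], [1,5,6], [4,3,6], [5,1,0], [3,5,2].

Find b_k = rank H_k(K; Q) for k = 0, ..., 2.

Fix the vertex order 0 < 1 < 2 < 3 < 4 < 5 < 6 and write every simplex with vertices in increasing order. Then dim K = 2 and the simplices of K are:

  0-simplices (7): [0], [1], [2], [3], [4], [5], [6]
  1-simplices (18): [0,1], [0,2], [0,3], [0,4], [0,5], [1,2], [1,5], [1,6], [2,3], [2,4], [2,5], [2,6], [3,4], [3,5], [3,6], [4,5], [4,6], [5,6]
  2-simplices (12): [0,1,2], [0,1,5], [0,2,3], [0,3,4], [0,4,5], [1,2,6], [1,5,6], [2,3,5], [2,4,5], [2,4,6], [3,4,6], [3,5,6]

giving chain groups C_0 ≅ Z^7, C_1 ≅ Z^18, C_2 ≅ Z^12.

The boundary map ∂_1: C_1 → C_0 sends each edge [p,q] (with p < q) to q − p.
The resulting 7×18 matrix has rank 6, and its Smith normal form has invariant factors (1,1,1,1,1,1).

∂_2: C_2 → C_1 maps a triangle to the signed sum of its edges. For instance
  ∂[2,3,5] = [3,5] − [2,5] + [2,3],
  ∂[1,2,6] = [2,6] − [1,6] + [1,2].
The resulting 18×12 matrix has rank 12, and its Smith normal form has invariant factors (1,1,1,1,1,1,1,1,1,1,1,2).

From H_k ≅ ker(∂_k) / im(∂_{k+1}) we obtain:

  H_0: rank C_0 − rank ∂_1 = 7 − 6 = 1, and the invariant factors of ∂_1 are all 1, so H_0 = Z.
  H_1: rank ker ∂_1 − rank ∂_2 = (18 − 6) − 12 = 0, and ∂_2 has invariant factor 2 > 1, so H_1 = Z/2.
  H_2: rank ker ∂_2 − rank ∂_3 = (12 − 12) − 0 = 0, and there is no ∂_3, so H_2 = 0.

Hence the Betti numbers are b_0 = 1, b_1 = 0, b_2 = 0.

b_0 = 1, b_1 = 0, b_2 = 0.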